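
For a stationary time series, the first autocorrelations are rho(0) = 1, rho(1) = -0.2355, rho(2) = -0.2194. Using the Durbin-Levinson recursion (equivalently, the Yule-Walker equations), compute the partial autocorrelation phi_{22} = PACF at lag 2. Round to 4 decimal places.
\phi_{22} = -0.2910

The PACF at lag k is phi_{kk}, the last component of the solution
to the Yule-Walker system G_k phi = r_k where
  (G_k)_{ij} = rho(|i - j|), (r_k)_i = rho(i), i,j = 1..k.
Equivalently, Durbin-Levinson gives phi_{kk} iteratively:
  phi_{11} = rho(1)
  phi_{kk} = [rho(k) - sum_{j=1..k-1} phi_{k-1,j} rho(k-j)]
            / [1 - sum_{j=1..k-1} phi_{k-1,j} rho(j)],
  phi_{k,j} = phi_{k-1,j} - phi_{kk} phi_{k-1,k-j},  j = 1..k-1.
Step k = 1:
  phi_11 = rho(1) = -0.2355.
Step k = 2:
  phi_22 = [rho(2) - phi_11 rho(1)] / [1 - phi_11 rho(1)] = [-0.2194 - (-0.2355)(-0.2355)] / [1 - (-0.2355)(-0.2355)]
         = -0.27486025 / 0.94453975 = -0.291.
Therefore phi_{22} = -0.2910.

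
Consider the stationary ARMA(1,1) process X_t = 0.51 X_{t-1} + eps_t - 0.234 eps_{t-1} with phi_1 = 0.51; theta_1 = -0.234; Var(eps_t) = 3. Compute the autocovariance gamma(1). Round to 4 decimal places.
\gamma(1) = 0.9855

Multiply the model equation by X_{t-k} and take expectations. With theta_0 = psi_0 = 1 and psi_j the MA(infinity) weights, this gives
  gamma(k) - sum_i phi_i gamma(k-i) = c_k,
  c_k = sigma^2 * sum_{j=k..q} theta_j psi_{j-k}   (c_k = 0 for k > q),
using gamma(-m) = gamma(m).
psi-weights needed (psi_j = theta_j + sum_i phi_i psi_{j-i}):
  psi_1 = theta_1 + phi_1 = -0.234 + (0.51) = 0.276
Right-hand sides:
  c_0 = sigma^2 (1 + theta_1 psi_1) = 3 * (1 + (-0.234)(0.276)) = 3 * 0.935416 = 2.806248
  c_1 = sigma^2 theta_1 = 3 * (-0.234) = -0.702
  c_2 = 0
Equations for k = 0 and k = 1 (AR order 1):
  gamma(0) = phi_1 gamma(1) + c_0
  gamma(1) = phi_1 gamma(0) + c_1
Substituting the second into the first: gamma(0) (1 - phi_1^2) = c_0 + phi_1 c_1, so
  gamma(0) = (c_0 + phi_1 c_1) / (1 - phi_1^2) = (2.806248 + (0.51)(-0.702)) / (1 - (0.51)^2) = 2.448228 / 0.7399 = 3.308863.
  gamma(1) = phi_1 gamma(0) + c_1 = (0.51)(3.308863) + (-0.702) = 0.98552.
Therefore gamma(1) = 0.9855 (to 4 decimal places).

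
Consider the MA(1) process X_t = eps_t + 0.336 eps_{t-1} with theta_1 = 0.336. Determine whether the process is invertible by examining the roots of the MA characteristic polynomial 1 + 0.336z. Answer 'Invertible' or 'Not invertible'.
\text{Invertible}

The MA(q) characteristic polynomial is P(z) = 1 + 0.336z.
Invertibility requires all roots to lie outside the unit circle, i.e. |z| > 1 for every root.
This is linear in z: 1 + (0.336) z = 0  =>  z = -1/(0.336) = -2.97619,  |z| = 2.97619.
Moduli of all roots: 2.9762.
All moduli strictly greater than 1? Yes.
Verdict: Invertible.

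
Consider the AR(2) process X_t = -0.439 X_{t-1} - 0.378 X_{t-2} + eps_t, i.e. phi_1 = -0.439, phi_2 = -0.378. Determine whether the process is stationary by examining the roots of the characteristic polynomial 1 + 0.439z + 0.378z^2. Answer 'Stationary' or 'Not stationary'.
\text{Stationary}

The AR(p) characteristic polynomial is P(z) = 1 + 0.439z + 0.378z^2.
Stationarity requires all roots to lie outside the unit circle, i.e. |z| > 1 for every root.
Set 1 + (0.439) z + (0.378) z^2 = 0, i.e. a z^2 + b z + c = 0 with a = 0.378, b = 0.439, c = 1.
Discriminant D = b^2 - 4ac = (0.439)^2 - 4*(0.378)*1 = 0.192721 - (1.512) = -1.319279.
D < 0, so the roots are the complex-conjugate pair z = (-b +/- i sqrt(-D)) / (2a) = -0.5807 +/- 1.5193i.
For a conjugate pair |z|^2 = z * conj(z) = (product of roots) = c/a = 1/(0.378) = 2.645503, so |z| = sqrt(2.645503) = 1.6265 for both roots.
Moduli of all roots: 1.6265, 1.6265.
All moduli strictly greater than 1? Yes.
Verdict: Stationary.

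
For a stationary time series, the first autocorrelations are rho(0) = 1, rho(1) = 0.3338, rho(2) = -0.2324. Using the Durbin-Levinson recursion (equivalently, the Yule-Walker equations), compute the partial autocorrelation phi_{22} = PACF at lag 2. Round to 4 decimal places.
\phi_{22} = -0.3869

The PACF at lag k is phi_{kk}, the last component of the solution
to the Yule-Walker system G_k phi = r_k where
  (G_k)_{ij} = rho(|i - j|), (r_k)_i = rho(i), i,j = 1..k.
Equivalently, Durbin-Levinson gives phi_{kk} iteratively:
  phi_{11} = rho(1)
  phi_{kk} = [rho(k) - sum_{j=1..k-1} phi_{k-1,j} rho(k-j)]
            / [1 - sum_{j=1..k-1} phi_{k-1,j} rho(j)],
  phi_{k,j} = phi_{k-1,j} - phi_{kk} phi_{k-1,k-j},  j = 1..k-1.
Step k = 1:
  phi_11 = rho(1) = 0.3338.
Step k = 2:
  phi_22 = [rho(2) - phi_11 rho(1)] / [1 - phi_11 rho(1)] = [-0.2324 - (0.3338)(0.3338)] / [1 - (0.3338)(0.3338)]
         = -0.34382244 / 0.88857756 = -0.3869.
Therefore phi_{22} = -0.3869.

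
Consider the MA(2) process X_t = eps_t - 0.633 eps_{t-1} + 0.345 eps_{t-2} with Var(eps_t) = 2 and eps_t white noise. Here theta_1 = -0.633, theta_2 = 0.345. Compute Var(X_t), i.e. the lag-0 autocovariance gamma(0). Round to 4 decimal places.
\gamma(0) = 3.0394

For an MA(q) process X_t = eps_t + sum_i theta_i eps_{t-i} with
Var(eps_t) = sigma^2, the variance is
  gamma(0) = sigma^2 * (1 + sum_i theta_i^2).
  sum_i theta_i^2 = (-0.633)^2 + (0.345)^2 = 0.400689 + 0.119025 = 0.519714.
  gamma(0) = 2 * (1 + 0.519714) = 2 * 1.519714 = 3.039428, which rounds to 3.0394.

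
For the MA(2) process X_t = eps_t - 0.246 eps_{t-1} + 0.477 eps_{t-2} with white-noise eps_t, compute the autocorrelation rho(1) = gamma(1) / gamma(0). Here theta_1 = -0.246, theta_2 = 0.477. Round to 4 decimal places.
\rho(1) = -0.2821

For an MA(q) process with theta_0 = 1, the autocovariance is
  gamma(k) = sigma^2 * sum_{i=0..q-k} theta_i * theta_{i+k},
and rho(k) = gamma(k) / gamma(0). Sigma^2 cancels.
  numerator   = (1)*(-0.246) + (-0.246)*(0.477) = -0.363342.
  denominator = (1)^2 + (-0.246)^2 + (0.477)^2 = 1.288045.
  rho(1) = -0.363342 / 1.288045 = -0.2821.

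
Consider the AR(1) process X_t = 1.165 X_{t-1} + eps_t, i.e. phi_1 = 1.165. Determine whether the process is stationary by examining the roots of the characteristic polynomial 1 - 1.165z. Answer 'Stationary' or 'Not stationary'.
\text{Not stationary}

The AR(p) characteristic polynomial is P(z) = 1 - 1.165z.
Stationarity requires all roots to lie outside the unit circle, i.e. |z| > 1 for every root.
This is linear in z: 1 + (-1.165) z = 0  =>  z = -1/(-1.165) = 0.858369,  |z| = 0.858369.
Moduli of all roots: 0.8584.
All moduli strictly greater than 1? No.
Verdict: Not stationary.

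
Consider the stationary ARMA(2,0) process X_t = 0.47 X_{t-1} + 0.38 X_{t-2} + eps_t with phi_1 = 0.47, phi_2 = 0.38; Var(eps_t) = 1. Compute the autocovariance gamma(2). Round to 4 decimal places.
\gamma(2) = 2.0232

Multiply the model equation by X_{t-k} and take expectations. With theta_0 = psi_0 = 1 and psi_j the MA(infinity) weights, this gives
  gamma(k) - sum_i phi_i gamma(k-i) = c_k,
  c_k = sigma^2 * sum_{j=k..q} theta_j psi_{j-k}   (c_k = 0 for k > q),
using gamma(-m) = gamma(m).
Pure AR (q = 0): c_0 = sigma^2 = 1, c_k = 0 for k >= 1.
Equations for k = 0, 1, 2 (AR order 2, c_2 = 0):
  (E0) gamma(0) = phi_1 gamma(1) + phi_2 gamma(2) + c_0
  (E1) gamma(1) = phi_1 gamma(0) + phi_2 gamma(1) + c_1
  (E2) gamma(2) = phi_1 gamma(1) + phi_2 gamma(0)
From (E1): gamma(1) = A gamma(0) + B with
  A = phi_1 / (1 - phi_2) = 0.47 / 0.62 = 0.758065,   B = c_1 / (1 - phi_2) = 0 / 0.62 = 0.
Insert (E2) into (E0): gamma(0) (1 - phi_2^2) = phi_1 (1 + phi_2) gamma(1) + c_0.
  phi_1 (1 + phi_2) = (0.47)(1.38) = 0.6486,   1 - phi_2^2 = 0.8556.
Replace gamma(1) by A gamma(0) + B and collect gamma(0):
  gamma(0) [0.8556 - (0.6486)(0.758065)] = c_0 = 1
  gamma(0) * 0.363919 = 1
  gamma(0) = 1 / 0.363919 = 2.747862.
  gamma(1) = A gamma(0) = (0.758065)(2.747862) = 2.083056.
  gamma(2) = phi_1 gamma(1) + phi_2 gamma(0) = (0.47)(2.083056) + (0.38)(2.747862) = 2.023224.
Therefore gamma(2) = 2.0232 (to 4 decimal places).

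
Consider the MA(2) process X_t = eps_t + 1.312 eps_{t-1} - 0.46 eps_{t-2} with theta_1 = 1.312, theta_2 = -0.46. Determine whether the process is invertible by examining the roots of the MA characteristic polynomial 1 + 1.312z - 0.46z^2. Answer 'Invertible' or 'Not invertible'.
\text{Not invertible}

The MA(q) characteristic polynomial is P(z) = 1 + 1.312z - 0.46z^2.
Invertibility requires all roots to lie outside the unit circle, i.e. |z| > 1 for every root.
Set 1 + (1.312) z + (-0.46) z^2 = 0, i.e. a z^2 + b z + c = 0 with a = -0.46, b = 1.312, c = 1.
Discriminant D = b^2 - 4ac = (1.312)^2 - 4*(-0.46)*1 = 1.721344 - (-1.84) = 3.561344.
D >= 0, so the roots are real: z = (-b +/- sqrt(D)) / (2a) = (-1.312 +/- 1.887152) / (-0.92).
  z_1 = (-1.312 + 1.887152) / (-0.92) = -0.6252,   |z_1| = 0.6252.
  z_2 = (-1.312 - 1.887152) / (-0.92) = 3.4773,   |z_2| = 3.4773.
Moduli of all roots: 0.6252, 3.4773.
All moduli strictly greater than 1? No.
Verdict: Not invertible.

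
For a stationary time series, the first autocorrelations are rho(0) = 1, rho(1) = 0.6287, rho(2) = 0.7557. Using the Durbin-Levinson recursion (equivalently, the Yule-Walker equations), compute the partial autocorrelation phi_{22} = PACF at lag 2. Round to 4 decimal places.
\phi_{22} = 0.5960

The PACF at lag k is phi_{kk}, the last component of the solution
to the Yule-Walker system G_k phi = r_k where
  (G_k)_{ij} = rho(|i - j|), (r_k)_i = rho(i), i,j = 1..k.
Equivalently, Durbin-Levinson gives phi_{kk} iteratively:
  phi_{11} = rho(1)
  phi_{kk} = [rho(k) - sum_{j=1..k-1} phi_{k-1,j} rho(k-j)]
            / [1 - sum_{j=1..k-1} phi_{k-1,j} rho(j)],
  phi_{k,j} = phi_{k-1,j} - phi_{kk} phi_{k-1,k-j},  j = 1..k-1.
Step k = 1:
  phi_11 = rho(1) = 0.6287.
Step k = 2:
  phi_22 = [rho(2) - phi_11 rho(1)] / [1 - phi_11 rho(1)] = [0.7557 - (0.6287)(0.6287)] / [1 - (0.6287)(0.6287)]
         = 0.36043631 / 0.60473631 = 0.596.
Therefore phi_{22} = 0.5960.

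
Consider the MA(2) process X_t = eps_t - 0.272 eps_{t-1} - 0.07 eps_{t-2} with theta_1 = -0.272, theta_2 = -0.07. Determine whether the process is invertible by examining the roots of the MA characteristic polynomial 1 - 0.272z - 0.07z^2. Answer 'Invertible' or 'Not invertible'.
\text{Invertible}

The MA(q) characteristic polynomial is P(z) = 1 - 0.272z - 0.07z^2.
Invertibility requires all roots to lie outside the unit circle, i.e. |z| > 1 for every root.
Set 1 + (-0.272) z + (-0.07) z^2 = 0, i.e. a z^2 + b z + c = 0 with a = -0.07, b = -0.272, c = 1.
Discriminant D = b^2 - 4ac = (-0.272)^2 - 4*(-0.07)*1 = 0.073984 - (-0.28) = 0.353984.
D >= 0, so the roots are real: z = (-b +/- sqrt(D)) / (2a) = (0.272 +/- 0.594966) / (-0.14).
  z_1 = (0.272 + 0.594966) / (-0.14) = -6.1926,   |z_1| = 6.1926.
  z_2 = (0.272 - 0.594966) / (-0.14) = 2.3069,   |z_2| = 2.3069.
Moduli of all roots: 6.1926, 2.3069.
All moduli strictly greater than 1? Yes.
Verdict: Invertible.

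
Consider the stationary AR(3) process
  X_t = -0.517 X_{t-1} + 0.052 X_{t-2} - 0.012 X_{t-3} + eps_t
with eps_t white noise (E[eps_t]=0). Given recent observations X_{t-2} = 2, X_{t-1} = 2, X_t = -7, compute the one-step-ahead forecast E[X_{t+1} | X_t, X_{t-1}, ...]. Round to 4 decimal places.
E[X_{t+1} \mid \mathcal F_t] = 3.6990

For an AR(p) model X_t = c + sum_i phi_i X_{t-i} + eps_t, the
one-step-ahead conditional mean is
  E[X_{t+1} | X_t, ...] = c + sum_i phi_i X_{t+1-i}.
Substitute known values:
  E[X_{t+1} | ...] = (-0.517) * (-7) + (0.052) * (2) + (-0.012) * (2)
                   = 3.6990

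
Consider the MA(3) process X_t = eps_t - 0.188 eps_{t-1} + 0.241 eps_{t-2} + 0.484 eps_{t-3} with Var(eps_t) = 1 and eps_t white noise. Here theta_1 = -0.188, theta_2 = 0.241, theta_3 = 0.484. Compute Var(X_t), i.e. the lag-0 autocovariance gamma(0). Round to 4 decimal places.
\gamma(0) = 1.3277

For an MA(q) process X_t = eps_t + sum_i theta_i eps_{t-i} with
Var(eps_t) = sigma^2, the variance is
  gamma(0) = sigma^2 * (1 + sum_i theta_i^2).
  sum_i theta_i^2 = (-0.188)^2 + (0.241)^2 + (0.484)^2 = 0.035344 + 0.058081 + 0.234256 = 0.327681.
  gamma(0) = 1 * (1 + 0.327681) = 1 * 1.327681 = 1.327681, which rounds to 1.3277.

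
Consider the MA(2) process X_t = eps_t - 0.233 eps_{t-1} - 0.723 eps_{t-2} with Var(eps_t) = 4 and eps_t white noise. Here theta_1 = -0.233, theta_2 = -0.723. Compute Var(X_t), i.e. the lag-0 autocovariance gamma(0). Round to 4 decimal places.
\gamma(0) = 6.3081

For an MA(q) process X_t = eps_t + sum_i theta_i eps_{t-i} with
Var(eps_t) = sigma^2, the variance is
  gamma(0) = sigma^2 * (1 + sum_i theta_i^2).
  sum_i theta_i^2 = (-0.233)^2 + (-0.723)^2 = 0.054289 + 0.522729 = 0.577018.
  gamma(0) = 4 * (1 + 0.577018) = 4 * 1.577018 = 6.308072, which rounds to 6.3081.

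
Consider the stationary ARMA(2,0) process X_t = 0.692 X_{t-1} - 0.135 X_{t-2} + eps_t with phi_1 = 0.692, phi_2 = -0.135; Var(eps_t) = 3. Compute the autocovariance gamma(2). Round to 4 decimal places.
\gamma(2) = 1.3954

Multiply the model equation by X_{t-k} and take expectations. With theta_0 = psi_0 = 1 and psi_j the MA(infinity) weights, this gives
  gamma(k) - sum_i phi_i gamma(k-i) = c_k,
  c_k = sigma^2 * sum_{j=k..q} theta_j psi_{j-k}   (c_k = 0 for k > q),
using gamma(-m) = gamma(m).
Pure AR (q = 0): c_0 = sigma^2 = 3, c_k = 0 for k >= 1.
Equations for k = 0, 1, 2 (AR order 2, c_2 = 0):
  (E0) gamma(0) = phi_1 gamma(1) + phi_2 gamma(2) + c_0
  (E1) gamma(1) = phi_1 gamma(0) + phi_2 gamma(1) + c_1
  (E2) gamma(2) = phi_1 gamma(1) + phi_2 gamma(0)
From (E1): gamma(1) = A gamma(0) + B with
  A = phi_1 / (1 - phi_2) = 0.692 / 1.135 = 0.609692,   B = c_1 / (1 - phi_2) = 0 / 1.135 = 0.
Insert (E2) into (E0): gamma(0) (1 - phi_2^2) = phi_1 (1 + phi_2) gamma(1) + c_0.
  phi_1 (1 + phi_2) = (0.692)(0.865) = 0.59858,   1 - phi_2^2 = 0.981775.
Replace gamma(1) by A gamma(0) + B and collect gamma(0):
  gamma(0) [0.981775 - (0.59858)(0.609692)] = c_0 = 3
  gamma(0) * 0.616826 = 3
  gamma(0) = 3 / 0.616826 = 4.86361.
  gamma(1) = A gamma(0) = (0.609692)(4.86361) = 2.965302.
  gamma(2) = phi_1 gamma(1) + phi_2 gamma(0) = (0.692)(2.965302) + (-0.135)(4.86361) = 1.395402.
Therefore gamma(2) = 1.3954 (to 4 decimal places).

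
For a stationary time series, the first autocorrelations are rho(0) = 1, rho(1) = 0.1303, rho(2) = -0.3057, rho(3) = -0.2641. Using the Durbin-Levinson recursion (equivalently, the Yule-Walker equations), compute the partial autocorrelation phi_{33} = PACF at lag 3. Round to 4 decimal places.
\phi_{33} = -0.1920

The PACF at lag k is phi_{kk}, the last component of the solution
to the Yule-Walker system G_k phi = r_k where
  (G_k)_{ij} = rho(|i - j|), (r_k)_i = rho(i), i,j = 1..k.
Equivalently, Durbin-Levinson gives phi_{kk} iteratively:
  phi_{11} = rho(1)
  phi_{kk} = [rho(k) - sum_{j=1..k-1} phi_{k-1,j} rho(k-j)]
            / [1 - sum_{j=1..k-1} phi_{k-1,j} rho(j)],
  phi_{k,j} = phi_{k-1,j} - phi_{kk} phi_{k-1,k-j},  j = 1..k-1.
Step k = 1:
  phi_11 = rho(1) = 0.1303.
Step k = 2:
  phi_22 = [rho(2) - phi_11 rho(1)] / [1 - phi_11 rho(1)] = [-0.3057 - (0.1303)(0.1303)] / [1 - (0.1303)(0.1303)]
         = -0.32267809 / 0.98302191 = -0.328251.
  Update: phi_21 = phi_11 - phi_22 phi_11 = 0.1303 - (-0.328251)(0.1303) = 0.173071.
Step k = 3:
  phi_33 = [rho(3) - phi_21 rho(2) - phi_22 rho(1)] / [1 - phi_21 rho(1) - phi_22 rho(2)]
    numerator   = -0.2641 - (0.173071)(-0.3057) - (-0.328251)(0.1303) = -0.16842103
    denominator = 1 - (0.173071)(0.1303) - (-0.328251)(-0.3057) = 0.87710245
  phi_33 = -0.16842103 / 0.87710245 = -0.192.
Therefore phi_{33} = -0.1920.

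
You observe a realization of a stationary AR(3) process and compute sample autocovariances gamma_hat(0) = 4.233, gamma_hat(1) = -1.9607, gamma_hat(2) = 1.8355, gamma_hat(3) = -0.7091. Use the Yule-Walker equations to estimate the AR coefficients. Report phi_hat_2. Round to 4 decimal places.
\hat\phi_{2} = 0.3280

The Yule-Walker equations for an AR(p) process read, in matrix form,
  Gamma_p phi = r_p,   with   (Gamma_p)_{ij} = gamma(|i - j|),
                       (r_p)_i = gamma(i),   i,j = 1..p.
Substitute the sample gammas (Toeplitz matrix and right-hand side of size 3):
  Gamma_p = [[4.233, -1.9607, 1.8355], [-1.9607, 4.233, -1.9607], [1.8355, -1.9607, 4.233]]
  r_p     = [-1.9607, 1.8355, -0.7091]
Written out (R1..R3):
  (R1) 4.233 phi_1 - 1.9607 phi_2 + 1.8355 phi_3 = -1.9607
  (R2) -1.9607 phi_1 + 4.233 phi_2 - 1.9607 phi_3 = 1.8355
  (R3) 1.8355 phi_1 - 1.9607 phi_2 + 4.233 phi_3 = -0.7091
Gaussian elimination:
  R2 <- R2 - (-1.9607/4.233) R1 = R2 - (-0.463194) R1:  3.324816 phi_2 - 1.110508 phi_3 = 0.927316
  R3 <- R3 - (1.8355/4.233) R1 = R3 - (0.433617) R1:  -1.110508 phi_2 + 3.437096 phi_3 = 0.141092
  R3 <- R3 - (-1.110508/3.324816) R2 = R3 - (-0.334006) R2:  3.06618 phi_3 = 0.450821
Back-substitution:
  phi_hat_3 = 0.450821 / 3.06618 = 0.14703
  phi_hat_2 = (0.927316 - (-1.110508)(0.14703)) / 3.324816 = 0.328016
  phi_hat_1 = (-1.9607 - (-1.9607)(0.328016) - (1.8355)(0.14703)) / 4.233 = -0.375014
So phi_hat = [-0.3750, 0.3280, 0.1470].
Therefore phi_hat_2 = 0.3280.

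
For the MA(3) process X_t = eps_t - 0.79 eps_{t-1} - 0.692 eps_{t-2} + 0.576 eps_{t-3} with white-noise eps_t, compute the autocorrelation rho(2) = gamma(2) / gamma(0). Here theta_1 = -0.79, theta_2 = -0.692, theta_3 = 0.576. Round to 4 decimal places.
\rho(2) = -0.4711

For an MA(q) process with theta_0 = 1, the autocovariance is
  gamma(k) = sigma^2 * sum_{i=0..q-k} theta_i * theta_{i+k},
and rho(k) = gamma(k) / gamma(0). Sigma^2 cancels.
  numerator   = (1)*(-0.692) + (-0.79)*(0.576) = -1.14704.
  denominator = (1)^2 + (-0.79)^2 + (-0.692)^2 + (0.576)^2 = 2.43474.
  rho(2) = -1.14704 / 2.43474 = -0.4711.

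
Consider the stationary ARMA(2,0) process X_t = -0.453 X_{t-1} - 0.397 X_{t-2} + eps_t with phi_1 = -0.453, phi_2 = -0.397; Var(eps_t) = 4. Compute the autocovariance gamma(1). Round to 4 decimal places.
\gamma(1) = -1.7207

Multiply the model equation by X_{t-k} and take expectations. With theta_0 = psi_0 = 1 and psi_j the MA(infinity) weights, this gives
  gamma(k) - sum_i phi_i gamma(k-i) = c_k,
  c_k = sigma^2 * sum_{j=k..q} theta_j psi_{j-k}   (c_k = 0 for k > q),
using gamma(-m) = gamma(m).
Pure AR (q = 0): c_0 = sigma^2 = 4, c_k = 0 for k >= 1.
Equations for k = 0, 1, 2 (AR order 2, c_2 = 0):
  (E0) gamma(0) = phi_1 gamma(1) + phi_2 gamma(2) + c_0
  (E1) gamma(1) = phi_1 gamma(0) + phi_2 gamma(1) + c_1
  (E2) gamma(2) = phi_1 gamma(1) + phi_2 gamma(0)
From (E1): gamma(1) = A gamma(0) + B with
  A = phi_1 / (1 - phi_2) = -0.453 / 1.397 = -0.324266,   B = c_1 / (1 - phi_2) = 0 / 1.397 = 0.
Insert (E2) into (E0): gamma(0) (1 - phi_2^2) = phi_1 (1 + phi_2) gamma(1) + c_0.
  phi_1 (1 + phi_2) = (-0.453)(0.603) = -0.273159,   1 - phi_2^2 = 0.842391.
Replace gamma(1) by A gamma(0) + B and collect gamma(0):
  gamma(0) [0.842391 - (-0.273159)(-0.324266)] = c_0 = 4
  gamma(0) * 0.753815 = 4
  gamma(0) = 4 / 0.753815 = 5.306344.
  gamma(1) = A gamma(0) = (-0.324266)(5.306344) = -1.720668.
Therefore gamma(1) = -1.7207 (to 4 decimal places).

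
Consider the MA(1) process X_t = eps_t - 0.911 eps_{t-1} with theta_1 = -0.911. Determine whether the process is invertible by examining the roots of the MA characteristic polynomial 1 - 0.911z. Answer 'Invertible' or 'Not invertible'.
\text{Invertible}

The MA(q) characteristic polynomial is P(z) = 1 - 0.911z.
Invertibility requires all roots to lie outside the unit circle, i.e. |z| > 1 for every root.
This is linear in z: 1 + (-0.911) z = 0  =>  z = -1/(-0.911) = 1.097695,  |z| = 1.097695.
Moduli of all roots: 1.0977.
All moduli strictly greater than 1? Yes.
Verdict: Invertible.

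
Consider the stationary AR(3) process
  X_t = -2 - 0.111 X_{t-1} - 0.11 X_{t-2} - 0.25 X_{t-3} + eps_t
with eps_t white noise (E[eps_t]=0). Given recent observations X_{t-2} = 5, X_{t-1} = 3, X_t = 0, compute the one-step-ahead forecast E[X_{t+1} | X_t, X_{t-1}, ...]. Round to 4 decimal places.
E[X_{t+1} \mid \mathcal F_t] = -3.5800

For an AR(p) model X_t = c + sum_i phi_i X_{t-i} + eps_t, the
one-step-ahead conditional mean is
  E[X_{t+1} | X_t, ...] = c + sum_i phi_i X_{t+1-i}.
Substitute known values:
  E[X_{t+1} | ...] = -2 + (-0.111) * (0) + (-0.11) * (3) + (-0.25) * (5)
                   = -3.5800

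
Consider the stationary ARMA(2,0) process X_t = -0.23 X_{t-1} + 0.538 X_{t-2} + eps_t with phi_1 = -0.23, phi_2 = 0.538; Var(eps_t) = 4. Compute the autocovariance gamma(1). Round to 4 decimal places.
\gamma(1) = -3.7260

Multiply the model equation by X_{t-k} and take expectations. With theta_0 = psi_0 = 1 and psi_j the MA(infinity) weights, this gives
  gamma(k) - sum_i phi_i gamma(k-i) = c_k,
  c_k = sigma^2 * sum_{j=k..q} theta_j psi_{j-k}   (c_k = 0 for k > q),
using gamma(-m) = gamma(m).
Pure AR (q = 0): c_0 = sigma^2 = 4, c_k = 0 for k >= 1.
Equations for k = 0, 1, 2 (AR order 2, c_2 = 0):
  (E0) gamma(0) = phi_1 gamma(1) + phi_2 gamma(2) + c_0
  (E1) gamma(1) = phi_1 gamma(0) + phi_2 gamma(1) + c_1
  (E2) gamma(2) = phi_1 gamma(1) + phi_2 gamma(0)
From (E1): gamma(1) = A gamma(0) + B with
  A = phi_1 / (1 - phi_2) = -0.23 / 0.462 = -0.497835,   B = c_1 / (1 - phi_2) = 0 / 0.462 = 0.
Insert (E2) into (E0): gamma(0) (1 - phi_2^2) = phi_1 (1 + phi_2) gamma(1) + c_0.
  phi_1 (1 + phi_2) = (-0.23)(1.538) = -0.35374,   1 - phi_2^2 = 0.710556.
Replace gamma(1) by A gamma(0) + B and collect gamma(0):
  gamma(0) [0.710556 - (-0.35374)(-0.497835)] = c_0 = 4
  gamma(0) * 0.534452 = 4
  gamma(0) = 4 / 0.534452 = 7.484306.
  gamma(1) = A gamma(0) = (-0.497835)(7.484306) = -3.725953.
Therefore gamma(1) = -3.7260 (to 4 decimal places).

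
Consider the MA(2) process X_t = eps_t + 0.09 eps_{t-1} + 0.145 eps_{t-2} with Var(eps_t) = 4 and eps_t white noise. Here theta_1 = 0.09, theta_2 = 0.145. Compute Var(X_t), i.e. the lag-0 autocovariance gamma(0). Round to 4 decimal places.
\gamma(0) = 4.1165

For an MA(q) process X_t = eps_t + sum_i theta_i eps_{t-i} with
Var(eps_t) = sigma^2, the variance is
  gamma(0) = sigma^2 * (1 + sum_i theta_i^2).
  sum_i theta_i^2 = (0.09)^2 + (0.145)^2 = 0.0081 + 0.021025 = 0.029125.
  gamma(0) = 4 * (1 + 0.029125) = 4 * 1.029125 = 4.1165.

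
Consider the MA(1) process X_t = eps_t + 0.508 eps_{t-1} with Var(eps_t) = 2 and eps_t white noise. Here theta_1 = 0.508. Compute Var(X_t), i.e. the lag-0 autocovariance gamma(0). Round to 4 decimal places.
\gamma(0) = 2.5161

For an MA(q) process X_t = eps_t + sum_i theta_i eps_{t-i} with
Var(eps_t) = sigma^2, the variance is
  gamma(0) = sigma^2 * (1 + sum_i theta_i^2).
  sum_i theta_i^2 = (0.508)^2 = 0.258064.
  gamma(0) = 2 * (1 + 0.258064) = 2 * 1.258064 = 2.516128, which rounds to 2.5161.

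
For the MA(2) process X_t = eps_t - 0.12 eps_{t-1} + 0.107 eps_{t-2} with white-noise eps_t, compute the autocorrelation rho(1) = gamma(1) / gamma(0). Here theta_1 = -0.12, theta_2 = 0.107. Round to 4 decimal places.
\rho(1) = -0.1295

For an MA(q) process with theta_0 = 1, the autocovariance is
  gamma(k) = sigma^2 * sum_{i=0..q-k} theta_i * theta_{i+k},
and rho(k) = gamma(k) / gamma(0). Sigma^2 cancels.
  numerator   = (1)*(-0.12) + (-0.12)*(0.107) = -0.13284.
  denominator = (1)^2 + (-0.12)^2 + (0.107)^2 = 1.025849.
  rho(1) = -0.13284 / 1.025849 = -0.1295.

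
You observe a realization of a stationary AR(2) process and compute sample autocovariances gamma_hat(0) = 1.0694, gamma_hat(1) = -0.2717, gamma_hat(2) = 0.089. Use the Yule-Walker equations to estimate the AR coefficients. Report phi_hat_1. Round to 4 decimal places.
\hat\phi_{1} = -0.2490

The Yule-Walker equations for an AR(p) process read, in matrix form,
  Gamma_p phi = r_p,   with   (Gamma_p)_{ij} = gamma(|i - j|),
                       (r_p)_i = gamma(i),   i,j = 1..p.
Substitute the sample gammas (Toeplitz matrix and right-hand side of size 2):
  Gamma_p = [[1.0694, -0.2717], [-0.2717, 1.0694]]
  r_p     = [-0.2717, 0.089]
Written out:
  1.0694 phi_1 - 0.2717 phi_2 = -0.2717
  -0.2717 phi_1 + 1.0694 phi_2 = 0.089
Solve by Cramer's rule:
  det = gamma(0)^2 - gamma(1)^2 = (1.0694)^2 - (-0.2717)^2 = 1.14361636 - 0.07382089 = 1.06979547
  phi_hat_1 = [gamma(1) gamma(0) - gamma(1) gamma(2)] / det = [(-0.2717)(1.0694) - (-0.2717)(0.089)] / 1.06979547 = -0.26637468 / 1.06979547 = -0.249
  phi_hat_2 = [gamma(0) gamma(2) - gamma(1)^2] / det = [(1.0694)(0.089) - (-0.2717)^2] / 1.06979547 = 0.02135571 / 1.06979547 = 0.02
So phi_hat = [-0.2490, 0.0200].
Therefore phi_hat_1 = -0.2490.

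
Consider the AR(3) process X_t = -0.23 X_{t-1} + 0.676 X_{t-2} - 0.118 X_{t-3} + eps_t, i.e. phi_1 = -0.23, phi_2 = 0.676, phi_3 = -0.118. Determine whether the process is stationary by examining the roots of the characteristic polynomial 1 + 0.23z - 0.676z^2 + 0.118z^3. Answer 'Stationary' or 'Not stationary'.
\text{Not stationary}

The AR(p) characteristic polynomial is P(z) = 1 + 0.23z - 0.676z^2 + 0.118z^3.
Stationarity requires all roots to lie outside the unit circle, i.e. |z| > 1 for every root.
Degree 3: look for a simple real root z0 first, then factor out (1 - z/z0) and solve the remaining quadratic.
Testing z0 = 5: P(5) = 1 + (0.23)(5) + (-0.676)(5)^2 + (0.118)(5)^3
  = 1 + (1.15) + (-16.9) + (14.75) = 0.  So z_0 = 5 is a root, |z_0| = 5.
Divide out the factor (1 - 0.2 z) = (1 - z/z0) (since 1/z0 = 0.2):
  P(z) = (1 - 0.2 z)(1 + (0.43) z + (-0.59) z^2)
  [check: z-coef 0.43 - (0.2) = 0.23; z^2-coef -0.59 - (0.2)(0.43) = -0.676; z^3-coef -(0.2)(-0.59) = 0.118.]
Remaining roots from the quadratic factor 1 + (0.43) z + (-0.59) z^2:
  Set 1 + (0.43) z + (-0.59) z^2 = 0, i.e. a z^2 + b z + c = 0 with a = -0.59, b = 0.43, c = 1.
  Discriminant D = b^2 - 4ac = (0.43)^2 - 4*(-0.59)*1 = 0.1849 - (-2.36) = 2.5449.
  D >= 0, so the roots are real: z = (-b +/- sqrt(D)) / (2a) = (-0.43 +/- 1.595274) / (-1.18).
    z_1 = (-0.43 + 1.595274) / (-1.18) = -0.9875,   |z_1| = 0.9875.
    z_2 = (-0.43 - 1.595274) / (-1.18) = 1.7163,   |z_2| = 1.7163.
Moduli of all roots: 5.0000, 0.9875, 1.7163.
All moduli strictly greater than 1? No.
Verdict: Not stationary.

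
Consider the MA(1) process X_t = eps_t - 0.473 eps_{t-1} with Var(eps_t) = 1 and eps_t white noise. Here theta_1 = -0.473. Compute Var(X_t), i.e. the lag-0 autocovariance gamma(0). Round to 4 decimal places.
\gamma(0) = 1.2237

For an MA(q) process X_t = eps_t + sum_i theta_i eps_{t-i} with
Var(eps_t) = sigma^2, the variance is
  gamma(0) = sigma^2 * (1 + sum_i theta_i^2).
  sum_i theta_i^2 = (-0.473)^2 = 0.223729.
  gamma(0) = 1 * (1 + 0.223729) = 1 * 1.223729 = 1.223729, which rounds to 1.2237.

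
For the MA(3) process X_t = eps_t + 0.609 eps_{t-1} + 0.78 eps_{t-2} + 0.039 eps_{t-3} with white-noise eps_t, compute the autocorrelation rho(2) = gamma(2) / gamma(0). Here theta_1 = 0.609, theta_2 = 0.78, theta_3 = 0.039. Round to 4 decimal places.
\rho(2) = 0.4058

For an MA(q) process with theta_0 = 1, the autocovariance is
  gamma(k) = sigma^2 * sum_{i=0..q-k} theta_i * theta_{i+k},
and rho(k) = gamma(k) / gamma(0). Sigma^2 cancels.
  numerator   = (1)*(0.78) + (0.609)*(0.039) = 0.803751.
  denominator = (1)^2 + (0.609)^2 + (0.78)^2 + (0.039)^2 = 1.980802.
  rho(2) = 0.803751 / 1.980802 = 0.4058.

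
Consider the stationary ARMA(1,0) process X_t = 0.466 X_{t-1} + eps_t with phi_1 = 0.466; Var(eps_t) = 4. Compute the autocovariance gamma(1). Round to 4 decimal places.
\gamma(1) = 2.3811

Multiply the model equation by X_{t-k} and take expectations. With theta_0 = psi_0 = 1 and psi_j the MA(infinity) weights, this gives
  gamma(k) - sum_i phi_i gamma(k-i) = c_k,
  c_k = sigma^2 * sum_{j=k..q} theta_j psi_{j-k}   (c_k = 0 for k > q),
using gamma(-m) = gamma(m).
Pure AR (q = 0): c_0 = sigma^2 = 4, c_k = 0 for k >= 1.
Equations for k = 0 and k = 1 (AR order 1):
  gamma(0) = phi_1 gamma(1) + c_0
  gamma(1) = phi_1 gamma(0) + c_1
Substituting the second into the first: gamma(0) (1 - phi_1^2) = c_0 + phi_1 c_1, so
  gamma(0) = c_0 / (1 - phi_1^2) = 4 / (1 - (0.466)^2) = 4 / 0.782844 = 5.109575.
  gamma(1) = phi_1 gamma(0) = (0.466)(5.109575) = 2.381062.
Therefore gamma(1) = 2.3811 (to 4 decimal places).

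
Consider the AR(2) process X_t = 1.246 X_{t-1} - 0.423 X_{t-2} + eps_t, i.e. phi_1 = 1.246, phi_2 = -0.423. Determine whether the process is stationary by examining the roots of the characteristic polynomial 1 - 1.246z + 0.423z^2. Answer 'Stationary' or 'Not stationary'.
\text{Stationary}

The AR(p) characteristic polynomial is P(z) = 1 - 1.246z + 0.423z^2.
Stationarity requires all roots to lie outside the unit circle, i.e. |z| > 1 for every root.
Set 1 + (-1.246) z + (0.423) z^2 = 0, i.e. a z^2 + b z + c = 0 with a = 0.423, b = -1.246, c = 1.
Discriminant D = b^2 - 4ac = (-1.246)^2 - 4*(0.423)*1 = 1.552516 - (1.692) = -0.139484.
D < 0, so the roots are the complex-conjugate pair z = (-b +/- i sqrt(-D)) / (2a) = 1.4728 +/- 0.4415i.
For a conjugate pair |z|^2 = z * conj(z) = (product of roots) = c/a = 1/(0.423) = 2.364066, so |z| = sqrt(2.364066) = 1.5376 for both roots.
Moduli of all roots: 1.5376, 1.5376.
All moduli strictly greater than 1? Yes.
Verdict: Stationary.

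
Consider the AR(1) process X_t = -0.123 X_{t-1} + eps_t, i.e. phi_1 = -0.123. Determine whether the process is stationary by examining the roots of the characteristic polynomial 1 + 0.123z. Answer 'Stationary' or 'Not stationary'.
\text{Stationary}

The AR(p) characteristic polynomial is P(z) = 1 + 0.123z.
Stationarity requires all roots to lie outside the unit circle, i.e. |z| > 1 for every root.
This is linear in z: 1 + (0.123) z = 0  =>  z = -1/(0.123) = -8.130081,  |z| = 8.130081.
Moduli of all roots: 8.1301.
All moduli strictly greater than 1? Yes.
Verdict: Stationary.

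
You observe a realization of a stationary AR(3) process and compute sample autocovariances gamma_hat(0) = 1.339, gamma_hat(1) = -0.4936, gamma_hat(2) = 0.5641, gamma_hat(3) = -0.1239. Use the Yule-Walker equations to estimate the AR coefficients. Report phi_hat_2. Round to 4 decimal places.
\hat\phi_{2} = 0.3730

The Yule-Walker equations for an AR(p) process read, in matrix form,
  Gamma_p phi = r_p,   with   (Gamma_p)_{ij} = gamma(|i - j|),
                       (r_p)_i = gamma(i),   i,j = 1..p.
Substitute the sample gammas (Toeplitz matrix and right-hand side of size 3):
  Gamma_p = [[1.339, -0.4936, 0.5641], [-0.4936, 1.339, -0.4936], [0.5641, -0.4936, 1.339]]
  r_p     = [-0.4936, 0.5641, -0.1239]
Written out (R1..R3):
  (R1) 1.339 phi_1 - 0.4936 phi_2 + 0.5641 phi_3 = -0.4936
  (R2) -0.4936 phi_1 + 1.339 phi_2 - 0.4936 phi_3 = 0.5641
  (R3) 0.5641 phi_1 - 0.4936 phi_2 + 1.339 phi_3 = -0.1239
Gaussian elimination:
  R2 <- R2 - (-0.4936/1.339) R1 = R2 - (-0.368633) R1:  1.157043 phi_2 - 0.285654 phi_3 = 0.382143
  R3 <- R3 - (0.5641/1.339) R1 = R3 - (0.421285) R1:  -0.285654 phi_2 + 1.101353 phi_3 = 0.084046
  R3 <- R3 - (-0.285654/1.157043) R2 = R3 - (-0.246883) R2:  1.03083 phi_3 = 0.17839
Back-substitution:
  phi_hat_3 = 0.17839 / 1.03083 = 0.173055
  phi_hat_2 = (0.382143 - (-0.285654)(0.173055)) / 1.157043 = 0.373
  phi_hat_1 = (-0.4936 - (-0.4936)(0.373) - (0.5641)(0.173055)) / 1.339 = -0.304039
So phi_hat = [-0.3040, 0.3730, 0.1731].
Therefore phi_hat_2 = 0.3730.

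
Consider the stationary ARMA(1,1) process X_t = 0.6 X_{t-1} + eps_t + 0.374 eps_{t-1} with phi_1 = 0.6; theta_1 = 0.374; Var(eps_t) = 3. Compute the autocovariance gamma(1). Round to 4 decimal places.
\gamma(1) = 5.5902

Multiply the model equation by X_{t-k} and take expectations. With theta_0 = psi_0 = 1 and psi_j the MA(infinity) weights, this gives
  gamma(k) - sum_i phi_i gamma(k-i) = c_k,
  c_k = sigma^2 * sum_{j=k..q} theta_j psi_{j-k}   (c_k = 0 for k > q),
using gamma(-m) = gamma(m).
psi-weights needed (psi_j = theta_j + sum_i phi_i psi_{j-i}):
  psi_1 = theta_1 + phi_1 = 0.374 + (0.6) = 0.974
Right-hand sides:
  c_0 = sigma^2 (1 + theta_1 psi_1) = 3 * (1 + (0.374)(0.974)) = 3 * 1.364276 = 4.092828
  c_1 = sigma^2 theta_1 = 3 * (0.374) = 1.122
  c_2 = 0
Equations for k = 0 and k = 1 (AR order 1):
  gamma(0) = phi_1 gamma(1) + c_0
  gamma(1) = phi_1 gamma(0) + c_1
Substituting the second into the first: gamma(0) (1 - phi_1^2) = c_0 + phi_1 c_1, so
  gamma(0) = (c_0 + phi_1 c_1) / (1 - phi_1^2) = (4.092828 + (0.6)(1.122)) / (1 - (0.6)^2) = 4.766028 / 0.64 = 7.446919.
  gamma(1) = phi_1 gamma(0) + c_1 = (0.6)(7.446919) + (1.122) = 5.590151.
Therefore gamma(1) = 5.5902 (to 4 decimal places).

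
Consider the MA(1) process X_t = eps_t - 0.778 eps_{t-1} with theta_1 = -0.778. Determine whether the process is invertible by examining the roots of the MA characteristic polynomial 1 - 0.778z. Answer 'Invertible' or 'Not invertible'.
\text{Invertible}

The MA(q) characteristic polynomial is P(z) = 1 - 0.778z.
Invertibility requires all roots to lie outside the unit circle, i.e. |z| > 1 for every root.
This is linear in z: 1 + (-0.778) z = 0  =>  z = -1/(-0.778) = 1.285347,  |z| = 1.285347.
Moduli of all roots: 1.2853.
All moduli strictly greater than 1? Yes.
Verdict: Invertible.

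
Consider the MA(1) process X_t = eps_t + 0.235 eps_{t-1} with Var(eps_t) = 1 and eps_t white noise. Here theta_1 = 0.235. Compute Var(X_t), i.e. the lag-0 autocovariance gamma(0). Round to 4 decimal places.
\gamma(0) = 1.0552

For an MA(q) process X_t = eps_t + sum_i theta_i eps_{t-i} with
Var(eps_t) = sigma^2, the variance is
  gamma(0) = sigma^2 * (1 + sum_i theta_i^2).
  sum_i theta_i^2 = (0.235)^2 = 0.055225.
  gamma(0) = 1 * (1 + 0.055225) = 1 * 1.055225 = 1.055225, which rounds to 1.0552.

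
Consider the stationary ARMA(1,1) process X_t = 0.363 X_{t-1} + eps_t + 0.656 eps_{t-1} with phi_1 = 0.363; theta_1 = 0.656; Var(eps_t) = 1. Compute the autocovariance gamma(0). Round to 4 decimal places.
\gamma(0) = 2.1960

Multiply the model equation by X_{t-k} and take expectations. With theta_0 = psi_0 = 1 and psi_j the MA(infinity) weights, this gives
  gamma(k) - sum_i phi_i gamma(k-i) = c_k,
  c_k = sigma^2 * sum_{j=k..q} theta_j psi_{j-k}   (c_k = 0 for k > q),
using gamma(-m) = gamma(m).
psi-weights needed (psi_j = theta_j + sum_i phi_i psi_{j-i}):
  psi_1 = theta_1 + phi_1 = 0.656 + (0.363) = 1.019
Right-hand sides:
  c_0 = sigma^2 (1 + theta_1 psi_1) = 1 * (1 + (0.656)(1.019)) = 1 * 1.668464 = 1.668464
  c_1 = sigma^2 theta_1 = 1 * (0.656) = 0.656
  c_2 = 0
Equations for k = 0 and k = 1 (AR order 1):
  gamma(0) = phi_1 gamma(1) + c_0
  gamma(1) = phi_1 gamma(0) + c_1
Substituting the second into the first: gamma(0) (1 - phi_1^2) = c_0 + phi_1 c_1, so
  gamma(0) = (c_0 + phi_1 c_1) / (1 - phi_1^2) = (1.668464 + (0.363)(0.656)) / (1 - (0.363)^2) = 1.906592 / 0.868231 = 2.19595.
Therefore gamma(0) = 2.1960 (to 4 decimal places).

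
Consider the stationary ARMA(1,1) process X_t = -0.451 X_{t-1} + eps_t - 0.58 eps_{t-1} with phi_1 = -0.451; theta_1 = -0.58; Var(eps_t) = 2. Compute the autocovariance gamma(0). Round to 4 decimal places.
\gamma(0) = 4.6687

Multiply the model equation by X_{t-k} and take expectations. With theta_0 = psi_0 = 1 and psi_j the MA(infinity) weights, this gives
  gamma(k) - sum_i phi_i gamma(k-i) = c_k,
  c_k = sigma^2 * sum_{j=k..q} theta_j psi_{j-k}   (c_k = 0 for k > q),
using gamma(-m) = gamma(m).
psi-weights needed (psi_j = theta_j + sum_i phi_i psi_{j-i}):
  psi_1 = theta_1 + phi_1 = -0.58 + (-0.451) = -1.031
Right-hand sides:
  c_0 = sigma^2 (1 + theta_1 psi_1) = 2 * (1 + (-0.58)(-1.031)) = 2 * 1.59798 = 3.19596
  c_1 = sigma^2 theta_1 = 2 * (-0.58) = -1.16
  c_2 = 0
Equations for k = 0 and k = 1 (AR order 1):
  gamma(0) = phi_1 gamma(1) + c_0
  gamma(1) = phi_1 gamma(0) + c_1
Substituting the second into the first: gamma(0) (1 - phi_1^2) = c_0 + phi_1 c_1, so
  gamma(0) = (c_0 + phi_1 c_1) / (1 - phi_1^2) = (3.19596 + (-0.451)(-1.16)) / (1 - (-0.451)^2) = 3.71912 / 0.796599 = 4.668748.
Therefore gamma(0) = 4.6687 (to 4 decimal places).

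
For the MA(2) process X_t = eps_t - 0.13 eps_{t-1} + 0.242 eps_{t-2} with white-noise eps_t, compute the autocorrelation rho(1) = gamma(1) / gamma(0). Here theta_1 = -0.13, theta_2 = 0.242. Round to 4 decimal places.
\rho(1) = -0.1501

For an MA(q) process with theta_0 = 1, the autocovariance is
  gamma(k) = sigma^2 * sum_{i=0..q-k} theta_i * theta_{i+k},
and rho(k) = gamma(k) / gamma(0). Sigma^2 cancels.
  numerator   = (1)*(-0.13) + (-0.13)*(0.242) = -0.16146.
  denominator = (1)^2 + (-0.13)^2 + (0.242)^2 = 1.075464.
  rho(1) = -0.16146 / 1.075464 = -0.1501.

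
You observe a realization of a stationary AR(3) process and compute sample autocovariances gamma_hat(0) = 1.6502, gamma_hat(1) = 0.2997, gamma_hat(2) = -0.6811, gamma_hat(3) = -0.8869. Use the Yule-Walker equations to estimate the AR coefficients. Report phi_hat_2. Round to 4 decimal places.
\hat\phi_{2} = -0.3410

The Yule-Walker equations for an AR(p) process read, in matrix form,
  Gamma_p phi = r_p,   with   (Gamma_p)_{ij} = gamma(|i - j|),
                       (r_p)_i = gamma(i),   i,j = 1..p.
Substitute the sample gammas (Toeplitz matrix and right-hand side of size 3):
  Gamma_p = [[1.6502, 0.2997, -0.6811], [0.2997, 1.6502, 0.2997], [-0.6811, 0.2997, 1.6502]]
  r_p     = [0.2997, -0.6811, -0.8869]
Written out (R1..R3):
  (R1) 1.6502 phi_1 + 0.2997 phi_2 - 0.6811 phi_3 = 0.2997
  (R2) 0.2997 phi_1 + 1.6502 phi_2 + 0.2997 phi_3 = -0.6811
  (R3) -0.6811 phi_1 + 0.2997 phi_2 + 1.6502 phi_3 = -0.8869
Gaussian elimination:
  R2 <- R2 - (0.2997/1.6502) R1 = R2 - (0.181614) R1:  1.59577 phi_2 + 0.423398 phi_3 = -0.73553
  R3 <- R3 - (-0.6811/1.6502) R1 = R3 - (-0.412738) R1:  0.423398 phi_2 + 1.369084 phi_3 = -0.763202
  R3 <- R3 - (0.423398/1.59577) R2 = R3 - (0.265325) R2:  1.256746 phi_3 = -0.568048
Back-substitution:
  phi_hat_3 = -0.568048 / 1.256746 = -0.451999
  phi_hat_2 = (-0.73553 - (0.423398)(-0.451999)) / 1.59577 = -0.340998
  phi_hat_1 = (0.2997 - (0.2997)(-0.340998) - (-0.6811)(-0.451999)) / 1.6502 = 0.056987
So phi_hat = [0.0570, -0.3410, -0.4520].
Therefore phi_hat_2 = -0.3410.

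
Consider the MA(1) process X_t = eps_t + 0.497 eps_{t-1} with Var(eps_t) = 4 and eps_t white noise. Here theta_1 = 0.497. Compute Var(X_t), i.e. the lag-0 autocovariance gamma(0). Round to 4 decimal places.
\gamma(0) = 4.9880

For an MA(q) process X_t = eps_t + sum_i theta_i eps_{t-i} with
Var(eps_t) = sigma^2, the variance is
  gamma(0) = sigma^2 * (1 + sum_i theta_i^2).
  sum_i theta_i^2 = (0.497)^2 = 0.247009.
  gamma(0) = 4 * (1 + 0.247009) = 4 * 1.247009 = 4.988036, which rounds to 4.9880.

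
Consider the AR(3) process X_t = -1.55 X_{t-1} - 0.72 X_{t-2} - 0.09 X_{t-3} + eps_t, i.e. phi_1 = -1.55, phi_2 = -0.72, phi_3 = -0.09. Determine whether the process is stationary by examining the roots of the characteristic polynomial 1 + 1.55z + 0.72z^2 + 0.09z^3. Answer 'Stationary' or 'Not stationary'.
\text{Stationary}

The AR(p) characteristic polynomial is P(z) = 1 + 1.55z + 0.72z^2 + 0.09z^3.
Stationarity requires all roots to lie outside the unit circle, i.e. |z| > 1 for every root.
Degree 3: look for a simple real root z0 first, then factor out (1 - z/z0) and solve the remaining quadratic.
Testing z0 = -5: P(-5) = 1 + (1.55)(-5) + (0.72)(-5)^2 + (0.09)(-5)^3
  = 1 + (-7.75) + (18) + (-11.25) = 0.  So z_0 = -5 is a root, |z_0| = 5.
Divide out the factor (1 + 0.2 z) = (1 - z/z0) (since 1/z0 = -0.2):
  P(z) = (1 + 0.2 z)(1 + (1.35) z + (0.45) z^2)
  [check: z-coef 1.35 - (-0.2) = 1.55; z^2-coef 0.45 - (-0.2)(1.35) = 0.72; z^3-coef -(-0.2)(0.45) = 0.09.]
Remaining roots from the quadratic factor 1 + (1.35) z + (0.45) z^2:
  Set 1 + (1.35) z + (0.45) z^2 = 0, i.e. a z^2 + b z + c = 0 with a = 0.45, b = 1.35, c = 1.
  Discriminant D = b^2 - 4ac = (1.35)^2 - 4*(0.45)*1 = 1.8225 - (1.8) = 0.0225.
  D >= 0, so the roots are real: z = (-b +/- sqrt(D)) / (2a) = (-1.35 +/- 0.15) / (0.9).
    z_1 = (-1.35 + 0.15) / (0.9) = -1.3333,   |z_1| = 1.3333.
    z_2 = (-1.35 - 0.15) / (0.9) = -1.6667,   |z_2| = 1.6667.
Moduli of all roots: 5.0000, 1.3333, 1.6667.
All moduli strictly greater than 1? Yes.
Verdict: Stationary.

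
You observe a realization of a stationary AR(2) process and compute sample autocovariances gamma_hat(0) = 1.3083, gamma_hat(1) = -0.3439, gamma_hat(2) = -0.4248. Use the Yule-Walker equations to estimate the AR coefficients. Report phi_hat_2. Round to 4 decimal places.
\hat\phi_{2} = -0.4230

The Yule-Walker equations for an AR(p) process read, in matrix form,
  Gamma_p phi = r_p,   with   (Gamma_p)_{ij} = gamma(|i - j|),
                       (r_p)_i = gamma(i),   i,j = 1..p.
Substitute the sample gammas (Toeplitz matrix and right-hand side of size 2):
  Gamma_p = [[1.3083, -0.3439], [-0.3439, 1.3083]]
  r_p     = [-0.3439, -0.4248]
Written out:
  1.3083 phi_1 - 0.3439 phi_2 = -0.3439
  -0.3439 phi_1 + 1.3083 phi_2 = -0.4248
Solve by Cramer's rule:
  det = gamma(0)^2 - gamma(1)^2 = (1.3083)^2 - (-0.3439)^2 = 1.71164889 - 0.11826721 = 1.59338168
  phi_hat_1 = [gamma(1) gamma(0) - gamma(1) gamma(2)] / det = [(-0.3439)(1.3083) - (-0.3439)(-0.4248)] / 1.59338168 = -0.59601309 / 1.59338168 = -0.3741
  phi_hat_2 = [gamma(0) gamma(2) - gamma(1)^2] / det = [(1.3083)(-0.4248) - (-0.3439)^2] / 1.59338168 = -0.67403305 / 1.59338168 = -0.423
So phi_hat = [-0.3741, -0.4230].
Therefore phi_hat_2 = -0.4230.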